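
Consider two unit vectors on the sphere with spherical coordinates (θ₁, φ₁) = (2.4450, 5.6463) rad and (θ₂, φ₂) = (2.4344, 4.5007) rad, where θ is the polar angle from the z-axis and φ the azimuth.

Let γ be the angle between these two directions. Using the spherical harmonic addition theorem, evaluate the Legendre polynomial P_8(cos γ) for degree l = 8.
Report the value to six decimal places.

0.180240

Summing Y*_{l m}(θ₁,φ₁)·Y_{l m}(θ₂,φ₂) over m ∈ [−8, 8]; prefactor 4π/(2·8+1) = 0.739198:
  m=-8: Y*=(0.005527, 0.013731)  Y=(-0.002003, 0.016241)  product (-0.000234, 0.000062)
  m=-7: Y*=(0.017799, -0.068509)  Y=(-0.076283, 0.006805)  product (-0.000892, 0.005347)
  m=-6: Y*=(-0.159814, 0.129161)  Y=(-0.064294, -0.207358)  product (0.037058, 0.024834)
  m=-5: Y*=(0.394674, -0.016916)  Y=(0.353535, -0.198846)  product (0.136167, -0.084459)
  m=-4: Y*=(-0.389675, -0.263202)  Y=(0.306725, 0.346879)  product (-0.028224, -0.215900)
  m=-3: Y*=(0.070950, 0.200663)  Y=(-0.107932, 0.146467)  product (-0.037048, -0.011266)
  m=-2: Y*=(-0.076223, 0.249028)  Y=(0.259169, 0.116789)  product (-0.048838, 0.055638)
  m=-1: Y*=(0.285819, -0.211424)  Y=(-0.070531, 0.328190)  product (0.049228, 0.108715)
  m=+0: Y*=(0.156613, -0.000000)  Y=(0.187716, 0.000000)  product (0.029399, 0.000000)
  m=+1: Y*=(-0.285819, -0.211424)  Y=(0.070531, 0.328190)  product (0.049228, -0.108715)
  m=+2: Y*=(-0.076223, -0.249028)  Y=(0.259169, -0.116789)  product (-0.048838, -0.055638)
  m=+3: Y*=(-0.070950, 0.200663)  Y=(0.107932, 0.146467)  product (-0.037048, 0.011266)
  m=+4: Y*=(-0.389675, 0.263202)  Y=(0.306725, -0.346879)  product (-0.028224, 0.215900)
  m=+5: Y*=(-0.394674, -0.016916)  Y=(-0.353535, -0.198846)  product (0.136167, 0.084459)
  m=+6: Y*=(-0.159814, -0.129161)  Y=(-0.064294, 0.207358)  product (0.037058, -0.024834)
  m=+7: Y*=(-0.017799, -0.068509)  Y=(0.076283, 0.006805)  product (-0.000892, -0.005347)
  m=+8: Y*=(0.005527, -0.013731)  Y=(-0.002003, -0.016241)  product (-0.000234, -0.000062)
Σ over m = (0.243832, -0.000000); ×(4π/17) → (0.180240, -0.000000). Real part: 0.180240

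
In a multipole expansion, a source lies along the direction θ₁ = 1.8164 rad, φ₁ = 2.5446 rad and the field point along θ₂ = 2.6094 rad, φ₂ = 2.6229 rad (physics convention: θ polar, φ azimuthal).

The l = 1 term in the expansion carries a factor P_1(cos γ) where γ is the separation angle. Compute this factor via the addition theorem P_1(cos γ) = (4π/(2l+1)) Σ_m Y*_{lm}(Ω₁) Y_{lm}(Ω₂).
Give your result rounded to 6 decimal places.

Addition theorem: P_1(cos γ) = (4π/3) Σ_m Y*_{lm}(Ω₁) Y_{lm}(Ω₂), m = −1…1:
  [-1]  conj(Y_{1,-1})(Ω₁) = (-0.277159, 0.188394) ; Y_{1,-1}(Ω₂) = (-0.152253, -0.086910) ; Δ = (0.058572, -0.004596)
  [+0]  conj(Y_{1,0})(Ω₁) = (-0.118800, -0.000000) ; Y_{1,0}(Ω₂) = (-0.421027, 0.000000) ; Δ = (0.050018, 0.000000)
  [+1]  conj(Y_{1,1})(Ω₁) = (0.277159, 0.188394) ; Y_{1,1}(Ω₂) = (0.152253, -0.086910) ; Δ = (0.058572, 0.004596)
Total Σ_m = (0.167161, 0.000000). Multiply by 4.188790: (0.700203, 0.000000). P_1(cos γ) = 0.700203

0.700203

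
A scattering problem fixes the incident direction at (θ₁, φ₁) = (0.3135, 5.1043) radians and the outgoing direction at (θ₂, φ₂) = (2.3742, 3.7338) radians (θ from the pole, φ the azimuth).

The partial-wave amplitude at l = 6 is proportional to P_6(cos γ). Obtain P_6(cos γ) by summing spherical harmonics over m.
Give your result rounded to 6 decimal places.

0.058580

Expand P_6 via completeness: Σ_{m} conj(Y_{6,m}) at Ω₁ times Y_{6,m} at Ω₂ —
  m=-6: +0.000292-0.000295i × -0.049576+0.021645i = -0.000008+0.000021i  (running Σ = -0.000008+0.000021i)
  m=-5: +0.004109+0.001683i × -0.191106-0.034885i = -0.000727-0.000465i  (running Σ = -0.000735-0.000444i)
  m=-4: +0.000091+0.028894i × -0.278812-0.271854i = +0.007830-0.008081i  (running Σ = +0.007095-0.008525i)
  m=-3: -0.116642+0.048638i × -0.086507-0.414338i = +0.030243+0.044122i  (running Σ = +0.037338+0.035597i)
  m=-2: -0.257399-0.256589i × +0.031396-0.077173i = -0.027883+0.011808i  (running Σ = +0.009455+0.047405i)
  m=-1: +0.225026-0.544475i × -0.287848+0.193652i = +0.040665+0.200303i  (running Σ = +0.050120+0.247708i)
  m=0: +0.206137-0.000000i × -0.192297+0.000000i = -0.039639+0.000000i  (running Σ = +0.010481+0.247708i)
  m=1: -0.225026-0.544475i × +0.287848+0.193652i = +0.040665-0.200303i  (running Σ = +0.051146+0.047405i)
  m=2: -0.257399+0.256589i × +0.031396+0.077173i = -0.027883-0.011808i  (running Σ = +0.023263+0.035597i)
  m=3: +0.116642+0.048638i × +0.086507-0.414338i = +0.030243-0.044122i  (running Σ = +0.053506-0.008525i)
  m=4: +0.000091-0.028894i × -0.278812+0.271854i = +0.007830+0.008081i  (running Σ = +0.061336-0.000444i)
  m=5: -0.004109+0.001683i × +0.191106-0.034885i = -0.000727+0.000465i  (running Σ = +0.060609+0.000021i)
  m=6: +0.000292+0.000295i × -0.049576-0.021645i = -0.000008-0.000021i  (running Σ = +0.060601+0.000000i)
Σ over m = +0.060601+0.000000i; ×(4π/13) → +0.058580+0.000000i. Real part: 0.058580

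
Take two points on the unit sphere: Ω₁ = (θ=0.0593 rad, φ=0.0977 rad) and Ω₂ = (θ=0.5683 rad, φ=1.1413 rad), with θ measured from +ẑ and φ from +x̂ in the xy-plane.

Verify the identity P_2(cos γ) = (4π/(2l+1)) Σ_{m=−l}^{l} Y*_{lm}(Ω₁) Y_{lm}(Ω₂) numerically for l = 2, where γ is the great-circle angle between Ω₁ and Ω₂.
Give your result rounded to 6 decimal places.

0.602659

Summing Y*_{l m}(θ₁,φ₁)·Y_{l m}(θ₂,φ₂) over m ∈ [−2, 2]; prefactor 4π/(2·2+1) = 2.513274:
  [-2]  conj(Y_{2,-2})(Ω₁) = (0.001331, 0.000263) ; Y_{2,-2}(Ω₂) = (-0.073085, -0.084720) ; Δ = (-0.000075, -0.000132)
  [-1]  conj(Y_{2,-1})(Ω₁) = (0.045487, 0.004458) ; Y_{2,-1}(Ω₂) = (0.145924, -0.318604) ; Δ = (0.008058, -0.013842)
  [+0]  conj(Y_{2,0})(Ω₁) = (0.627460, -0.000000) ; Y_{2,0}(Ω₂) = (0.356715, 0.000000) ; Δ = (0.223824, 0.000000)
  [+1]  conj(Y_{2,1})(Ω₁) = (-0.045487, 0.004458) ; Y_{2,1}(Ω₂) = (-0.145924, -0.318604) ; Δ = (0.008058, 0.013842)
  [+2]  conj(Y_{2,2})(Ω₁) = (0.001331, -0.000263) ; Y_{2,2}(Ω₂) = (-0.073085, 0.084720) ; Δ = (-0.000075, 0.000132)
Σ over m = (0.239790, -0.000000); ×(4π/5) → (0.602659, -0.000000). Real part: 0.602659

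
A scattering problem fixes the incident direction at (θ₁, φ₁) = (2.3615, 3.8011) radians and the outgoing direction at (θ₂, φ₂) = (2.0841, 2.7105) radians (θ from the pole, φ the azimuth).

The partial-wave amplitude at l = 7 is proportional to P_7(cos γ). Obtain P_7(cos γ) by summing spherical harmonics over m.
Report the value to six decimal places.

Summing Y*_{l m}(θ₁,φ₁)·Y_{l m}(θ₂,φ₂) over m ∈ [−7, 7]; prefactor 4π/(2·7+1) = 0.837758:
  m=-7: 0.00407 + 0.04238j × 0.18890 - 0.02353j = 0.00177 + 0.00791j  (running Σ = 0.00177 + 0.00791j)
  m=-6: 0.11038 + 0.11722j × 0.34123 - 0.21158j = 0.06247 + 0.01665j  (running Σ = 0.06423 + 0.02456j)
  m=-5: 0.34745 + 0.05463j × 0.21688 - 0.32768j = 0.09326 - 0.10201j  (running Σ = 0.15749 - 0.07745j)
  m=-4: 0.39907 - 0.21986j × 0.00428 - 0.02764j = -0.00437 - 0.01197j  (running Σ = 0.15312 - 0.08942j)
  m=-3: 0.09406 - 0.21777j × 0.09217 + 0.32355j = 0.07913 + 0.01036j  (running Σ = 0.23225 - 0.07906j)
  m=-2: 0.05580 + 0.21692j × 0.12180 + 0.14210j = -0.02403 + 0.03435j  (running Σ = 0.20822 - 0.04471j)
  m=-1: 0.27778 + 0.21536j × -0.24193 - 0.11128j = -0.04324 - 0.08301j  (running Σ = 0.16499 - 0.12773j)
  m=0: -0.12500 + 0.00000j × -0.22391 + 0.00000j = 0.02799 + 0.00000j  (running Σ = 0.19297 - 0.12773j)
  m=1: -0.27778 + 0.21536j × 0.24193 - 0.11128j = -0.04324 + 0.08301j  (running Σ = 0.14974 - 0.04471j)
  m=2: 0.05580 - 0.21692j × 0.12180 - 0.14210j = -0.02403 - 0.03435j  (running Σ = 0.12571 - 0.07906j)
  m=3: -0.09406 - 0.21777j × -0.09217 + 0.32355j = 0.07913 - 0.01036j  (running Σ = 0.20484 - 0.08942j)
  m=4: 0.39907 + 0.21986j × 0.00428 + 0.02764j = -0.00437 + 0.01197j  (running Σ = 0.20047 - 0.07745j)
  m=5: -0.34745 + 0.05463j × -0.21688 - 0.32768j = 0.09326 + 0.10201j  (running Σ = 0.29373 + 0.02456j)
  m=6: 0.11038 - 0.11722j × 0.34123 + 0.21158j = 0.06247 - 0.01665j  (running Σ = 0.35619 + 0.00791j)
  m=7: -0.00407 + 0.04238j × -0.18890 - 0.02353j = 0.00177 - 0.00791j  (running Σ = 0.35796 + 0.00000j)
Accumulated sum 0.35796 + 0.00000j; after 4π/(2l+1) scaling, 0.29988 + 0.00000j ⇒ P_7 = 0.299883

0.299883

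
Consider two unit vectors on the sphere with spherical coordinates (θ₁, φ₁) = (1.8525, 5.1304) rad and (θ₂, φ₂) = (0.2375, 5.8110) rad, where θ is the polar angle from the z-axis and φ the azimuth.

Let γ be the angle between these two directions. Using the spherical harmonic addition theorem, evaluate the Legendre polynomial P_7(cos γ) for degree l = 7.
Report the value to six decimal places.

Addition theorem: P_7(cos γ) = (4π/15) Σ_m Y*_{lm}(Ω₁) Y_{lm}(Ω₂), m = −7…7:
  m=-7: Y*=-0.080698-0.368625i  Y=-0.000020-0.000003i  product +0.000000+0.000008i
  m=-6: Y*=-0.329319+0.241895i  Y=-0.000294+0.000094i  product +0.000074-0.000102i
  m=-5: Y*=+0.001208+0.000691i  Y=-0.002120+0.002100i  product -0.000004+0.000001i
  m=-4: Y*=-0.035031+0.344808i  Y=-0.006340+0.019265i  product -0.006421-0.002861i
  m=-3: Y*=+0.116146-0.038073i  Y=+0.015109+0.097182i  product +0.005455+0.010712i
  m=-2: Y*=+0.197847+0.218965i  Y=+0.190955+0.263876i  product -0.020000+0.094020i
  m=-1: Y*=+0.066616-0.149971i  Y=+0.568011+0.290093i  product +0.081344-0.065861i
  m=+0: Y*=+0.277099-0.000000i  Y=+0.384326+0.000000i  product +0.106496+0.000000i
  m=+1: Y*=-0.066616-0.149971i  Y=-0.568011+0.290093i  product +0.081344+0.065861i
  m=+2: Y*=+0.197847-0.218965i  Y=+0.190955-0.263876i  product -0.020000-0.094020i
  m=+3: Y*=-0.116146-0.038073i  Y=-0.015109+0.097182i  product +0.005455-0.010712i
  m=+4: Y*=-0.035031-0.344808i  Y=-0.006340-0.019265i  product -0.006421+0.002861i
  m=+5: Y*=-0.001208+0.000691i  Y=+0.002120+0.002100i  product -0.000004-0.000001i
  m=+6: Y*=-0.329319-0.241895i  Y=-0.000294-0.000094i  product +0.000074+0.000102i
  m=+7: Y*=+0.080698-0.368625i  Y=+0.000020-0.000003i  product +0.000000-0.000008i
Total Σ_m = +0.227394+0.000000i. Multiply by 0.837758: +0.190501+0.000000i. P_7(cos γ) = 0.190501

0.190501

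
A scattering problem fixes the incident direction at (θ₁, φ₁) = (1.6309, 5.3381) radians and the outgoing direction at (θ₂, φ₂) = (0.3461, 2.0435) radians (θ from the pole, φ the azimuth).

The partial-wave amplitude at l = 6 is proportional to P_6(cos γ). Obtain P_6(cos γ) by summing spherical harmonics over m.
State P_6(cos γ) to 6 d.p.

0.282427

Summing Y*_{l m}(θ₁,φ₁)·Y_{l m}(θ₂,φ₂) over m ∈ [−6, 6]; prefactor 4π/(2·6+1) = 0.966644:
  [-6]  conj(Y_{6,-6})(Ω₁) = (0.390955, 0.274805) ; Y_{6,-6}(Ω₂) = (0.000702, 0.000221) ; Δ = (0.000214, 0.000279)
  [-5]  conj(Y_{6,-5})(Ω₁) = (-0.001299, -0.099607) ; Y_{6,-5}(Ω₂) = (-0.004964, 0.005037) ; Δ = (0.000508, 0.000488)
  [-4]  conj(Y_{6,-4})(Ω₁) = (0.273089, -0.202796) ; Y_{6,-4}(Ω₂) = (-0.012982, -0.039172) ; Δ = (-0.011489, -0.008065)
  [-3]  conj(Y_{6,-3})(Ω₁) = (-0.109840, -0.034742) ; Y_{6,-3}(Ω₂) = (0.159215, 0.024500) ; Δ = (-0.016637, -0.008222)
  [-2]  conj(Y_{6,-2})(Ω₁) = (-0.095317, -0.288232) ; Y_{6,-2}(Ω₂) = (-0.239453, 0.331618) ; Δ = (0.118407, 0.037409)
  [-1]  conj(Y_{6,-1})(Ω₁) = (-0.070776, 0.097951) ; Y_{6,-1}(Ω₂) = (-0.257037, -0.502643) ; Δ = (0.067426, 0.010398)
  [+0]  conj(Y_{6,0})(Ω₁) = (-0.294023, -0.000000) ; Y_{6,0}(Ω₂) = (0.083955, 0.000000) ; Δ = (-0.024685, -0.000000)
  [+1]  conj(Y_{6,1})(Ω₁) = (0.070776, 0.097951) ; Y_{6,1}(Ω₂) = (0.257037, -0.502643) ; Δ = (0.067426, -0.010398)
  [+2]  conj(Y_{6,2})(Ω₁) = (-0.095317, 0.288232) ; Y_{6,2}(Ω₂) = (-0.239453, -0.331618) ; Δ = (0.118407, -0.037409)
  [+3]  conj(Y_{6,3})(Ω₁) = (0.109840, -0.034742) ; Y_{6,3}(Ω₂) = (-0.159215, 0.024500) ; Δ = (-0.016637, 0.008222)
  [+4]  conj(Y_{6,4})(Ω₁) = (0.273089, 0.202796) ; Y_{6,4}(Ω₂) = (-0.012982, 0.039172) ; Δ = (-0.011489, 0.008065)
  [+5]  conj(Y_{6,5})(Ω₁) = (0.001299, -0.099607) ; Y_{6,5}(Ω₂) = (0.004964, 0.005037) ; Δ = (0.000508, -0.000488)
  [+6]  conj(Y_{6,6})(Ω₁) = (0.390955, -0.274805) ; Y_{6,6}(Ω₂) = (0.000702, -0.000221) ; Δ = (0.000214, -0.000279)
Σ over m = (0.292173, 0.000000); ×(4π/13) → (0.282427, 0.000000). Real part: 0.282427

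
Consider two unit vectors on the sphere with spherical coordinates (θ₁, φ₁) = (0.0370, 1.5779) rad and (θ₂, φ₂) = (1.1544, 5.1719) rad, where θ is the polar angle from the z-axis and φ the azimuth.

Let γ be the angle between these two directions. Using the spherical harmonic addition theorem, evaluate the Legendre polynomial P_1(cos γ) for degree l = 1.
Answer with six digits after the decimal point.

0.373763

Term-by-term m-sum for l=1 (normalisation 4π/3 = 4.188790):
  m=-1: Y*=(-0.000091, 0.012780)  Y=(0.140137, 0.283197)  product (-0.003632, 0.001765)
  m=+0: Y*=(0.488268, -0.000000)  Y=(0.197624, 0.000000)  product (0.096493, 0.000000)
  m=+1: Y*=(0.000091, 0.012780)  Y=(-0.140137, 0.283197)  product (-0.003632, -0.001765)
Σ over m = (0.089229, 0.000000); ×(4π/3) → (0.373763, 0.000000). Real part: 0.373763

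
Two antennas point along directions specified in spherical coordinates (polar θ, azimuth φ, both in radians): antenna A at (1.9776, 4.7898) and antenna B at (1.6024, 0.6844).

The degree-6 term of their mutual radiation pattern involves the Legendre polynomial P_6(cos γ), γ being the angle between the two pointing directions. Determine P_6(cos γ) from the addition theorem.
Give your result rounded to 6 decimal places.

0.315716

Term-by-term m-sum for l=6 (normalisation 4π/13 = 0.966644):
  m=-6: Y*=-0.25915 - 0.12984j  Y=-0.27433 + 0.39588j  product 0.12249 - 0.06697j
  m=-5: Y*=-0.16329 + 0.40060j  Y=0.05069 - 0.01460j  product -0.00243 + 0.02269j
  m=-4: Y*=0.17457 + 0.05585j  Y=0.32381 + 0.13843j  product 0.04880 + 0.04225j
  m=-3: Y*=-0.05872 + 0.24827j  Y=-0.02850 - 0.05442j  product 0.01518 - 0.00388j
  m=-2: Y*=0.27392 + 0.04275j  Y=0.06411 - 0.31304j  product 0.03094 - 0.08301j
  m=-1: Y*=-0.01287 + 0.16599j  Y=-0.05010 + 0.04088j  product -0.00614 - 0.00884j
  m=+0: Y*=0.29269 + 0.00000j  Y=-0.31120 + 0.00000j  product -0.09109 + 0.00000j
  m=+1: Y*=0.01287 + 0.16599j  Y=0.05010 + 0.04088j  product -0.00614 + 0.00884j
  m=+2: Y*=0.27392 - 0.04275j  Y=0.06411 + 0.31304j  product 0.03094 + 0.08301j
  m=+3: Y*=0.05872 + 0.24827j  Y=0.02850 - 0.05442j  product 0.01518 + 0.00388j
  m=+4: Y*=0.17457 - 0.05585j  Y=0.32381 - 0.13843j  product 0.04880 - 0.04225j
  m=+5: Y*=0.16329 + 0.40060j  Y=-0.05069 - 0.01460j  product -0.00243 - 0.02269j
  m=+6: Y*=-0.25915 + 0.12984j  Y=-0.27433 - 0.39588j  product 0.12249 + 0.06697j
Accumulated sum 0.32661 + 0.00000j; after 4π/(2l+1) scaling, 0.31572 + 0.00000j ⇒ P_6 = 0.315716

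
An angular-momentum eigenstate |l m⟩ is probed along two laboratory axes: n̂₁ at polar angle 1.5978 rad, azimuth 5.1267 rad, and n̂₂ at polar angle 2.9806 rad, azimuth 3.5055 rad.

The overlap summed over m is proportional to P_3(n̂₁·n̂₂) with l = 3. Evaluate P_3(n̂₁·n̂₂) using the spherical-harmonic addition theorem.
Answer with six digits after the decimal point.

-0.027851

Term-by-term m-sum for l=3 (normalisation 4π/7 = 1.795196):
  [-3]  conj(Y_{3,-3})(Ω₁) = -0.394568+0.134208i ; Y_{3,-3}(Ω₂) = -0.000792+0.001525i ; Δ = +0.000108-0.000708i
  [-2]  conj(Y_{3,-2})(Ω₁) = +0.018637+0.020322i ; Y_{3,-2}(Ω₂) = -0.019353+0.017244i ; Δ = -0.000711-0.000072i
  [-1]  conj(Y_{3,-1})(Ω₁) = -0.129578+0.294651i ; Y_{3,-1}(Ω₂) = -0.187431+0.071387i ; Δ = +0.003253-0.064477i
  [+0]  conj(Y_{3,0})(Ω₁) = +0.030191-0.000000i ; Y_{3,0}(Ω₂) = -0.689377+0.000000i ; Δ = -0.020813+0.000000i
  [+1]  conj(Y_{3,1})(Ω₁) = +0.129578+0.294651i ; Y_{3,1}(Ω₂) = +0.187431+0.071387i ; Δ = +0.003253+0.064477i
  [+2]  conj(Y_{3,2})(Ω₁) = +0.018637-0.020322i ; Y_{3,2}(Ω₂) = -0.019353-0.017244i ; Δ = -0.000711+0.000072i
  [+3]  conj(Y_{3,3})(Ω₁) = +0.394568+0.134208i ; Y_{3,3}(Ω₂) = +0.000792+0.001525i ; Δ = +0.000108+0.000708i
Accumulated sum -0.015514+0.000000i; after 4π/(2l+1) scaling, -0.027851+0.000000i ⇒ P_3 = -0.027851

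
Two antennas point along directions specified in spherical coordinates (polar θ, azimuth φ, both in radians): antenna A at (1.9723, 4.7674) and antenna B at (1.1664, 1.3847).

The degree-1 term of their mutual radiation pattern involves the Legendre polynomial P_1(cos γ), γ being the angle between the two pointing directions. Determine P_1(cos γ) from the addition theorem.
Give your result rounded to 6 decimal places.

Expand P_1 via completeness: Σ_{m} conj(Y_{1,m}) at Ω₁ times Y_{1,m} at Ω₂ —
  m=-1: (0.017486, -0.317537) × (0.058769, -0.312142) = (-0.098089, -0.024119)  (running Σ = (-0.098089, -0.024119))
  m=0: (-0.190947, -0.000000) × (0.192247, 0.000000) = (-0.036709, -0.000000)  (running Σ = (-0.134798, -0.024119))
  m=1: (-0.017486, -0.317537) × (-0.058769, -0.312142) = (-0.098089, 0.024119)  (running Σ = (-0.232888, 0.000000))
Accumulated sum (-0.232888, 0.000000); after 4π/(2l+1) scaling, (-0.975518, 0.000000) ⇒ P_1 = -0.975518

-0.975518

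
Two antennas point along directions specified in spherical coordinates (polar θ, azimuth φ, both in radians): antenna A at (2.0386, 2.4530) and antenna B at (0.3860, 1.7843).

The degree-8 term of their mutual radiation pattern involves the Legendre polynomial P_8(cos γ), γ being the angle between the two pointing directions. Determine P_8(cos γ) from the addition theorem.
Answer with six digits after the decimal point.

Expand P_8 via completeness: Σ_{m} conj(Y_{8,m}) at Ω₁ times Y_{8,m} at Ω₂ —
  [-8]  conj(Y_{8,-8})(Ω₁) = +0.148410+0.145193i ; Y_{8,-8}(Ω₂) = -0.000028-0.000206i ; Δ = +0.000026-0.000035i
  [-7]  conj(Y_{8,-7})(Ω₁) = +0.045125+0.417132i ; Y_{8,-7}(Ω₂) = +0.002042+0.000156i ; Δ = +0.000027+0.000859i
  [-6]  conj(Y_{8,-6})(Ω₁) = -0.214095+0.326185i ; Y_{8,-6}(Ω₂) = -0.003637+0.012197i ; Δ = -0.003200-0.003798i
  [-5]  conj(Y_{8,-5})(Ω₁) = -0.009923+0.003084i ; Y_{8,-5}(Ω₂) = -0.049285-0.027135i ; Δ = +0.000573+0.000117i
  [-4]  conj(Y_{8,-4})(Ω₁) = +0.317950+0.129664i ; Y_{8,-4}(Ω₂) = +0.118613-0.136119i ; Δ = +0.055363-0.027899i
  [-3]  conj(Y_{8,-3})(Ω₁) = +0.089701+0.166172i ; Y_{8,-3}(Ω₂) = +0.242908+0.325903i ; Δ = -0.032367+0.069598i
  [-2]  conj(Y_{8,-2})(Ω₁) = +0.049435-0.252134i ; Y_{8,-2}(Ω₂) = -0.515682+0.234637i ; Δ = +0.033667+0.141620i
  [-1]  conj(Y_{8,-1})(Ω₁) = +0.189500-0.155953i ; Y_{8,-1}(Ω₂) = -0.057598-0.265661i ; Δ = -0.052345-0.041360i
  [+0]  conj(Y_{8,0})(Ω₁) = -0.224117-0.000000i ; Y_{8,0}(Ω₂) = -0.400967+0.000000i ; Δ = +0.089863+0.000000i
  [+1]  conj(Y_{8,1})(Ω₁) = -0.189500-0.155953i ; Y_{8,1}(Ω₂) = +0.057598-0.265661i ; Δ = -0.052345+0.041360i
  [+2]  conj(Y_{8,2})(Ω₁) = +0.049435+0.252134i ; Y_{8,2}(Ω₂) = -0.515682-0.234637i ; Δ = +0.033667-0.141620i
  [+3]  conj(Y_{8,3})(Ω₁) = -0.089701+0.166172i ; Y_{8,3}(Ω₂) = -0.242908+0.325903i ; Δ = -0.032367-0.069598i
  [+4]  conj(Y_{8,4})(Ω₁) = +0.317950-0.129664i ; Y_{8,4}(Ω₂) = +0.118613+0.136119i ; Δ = +0.055363+0.027899i
  [+5]  conj(Y_{8,5})(Ω₁) = +0.009923+0.003084i ; Y_{8,5}(Ω₂) = +0.049285-0.027135i ; Δ = +0.000573-0.000117i
  [+6]  conj(Y_{8,6})(Ω₁) = -0.214095-0.326185i ; Y_{8,6}(Ω₂) = -0.003637-0.012197i ; Δ = -0.003200+0.003798i
  [+7]  conj(Y_{8,7})(Ω₁) = -0.045125+0.417132i ; Y_{8,7}(Ω₂) = -0.002042+0.000156i ; Δ = +0.000027-0.000859i
  [+8]  conj(Y_{8,8})(Ω₁) = +0.148410-0.145193i ; Y_{8,8}(Ω₂) = -0.000028+0.000206i ; Δ = +0.000026+0.000035i
Accumulated sum +0.093349-0.000000i; after 4π/(2l+1) scaling, +0.069004-0.000000i ⇒ P_8 = 0.069004

0.069004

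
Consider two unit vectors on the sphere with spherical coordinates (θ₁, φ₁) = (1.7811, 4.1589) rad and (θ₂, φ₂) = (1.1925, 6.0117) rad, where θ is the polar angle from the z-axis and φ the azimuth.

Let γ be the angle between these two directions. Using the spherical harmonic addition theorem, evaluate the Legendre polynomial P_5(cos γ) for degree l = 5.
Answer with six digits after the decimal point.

Summing Y*_{l m}(θ₁,φ₁)·Y_{l m}(θ₂,φ₂) over m ∈ [−5, 5]; prefactor 4π/(2·5+1) = 1.142397:
  m=-5: Y*=-0.151749+0.386482i  Y=+0.068115+0.314375i  product -0.131837-0.021381i
  m=-4: Y*=+0.168087+0.224275i  Y=+0.188426+0.357682i  product -0.048547+0.102381i
  m=-3: Y*=-0.195876+0.017612i  Y=+0.043382+0.045979i  product -0.009307-0.008242i
  m=-2: Y*=-0.131587+0.263063i  Y=-0.273416-0.165000i  product +0.079383-0.050214i
  m=-1: Y*=-0.070761-0.114516i  Y=-0.148810-0.041422i  product +0.005786+0.019972i
  m=+0: Y*=-0.294657-0.000000i  Y=+0.286099+0.000000i  product -0.084301-0.000000i
  m=+1: Y*=+0.070761-0.114516i  Y=+0.148810-0.041422i  product +0.005786-0.019972i
  m=+2: Y*=-0.131587-0.263063i  Y=-0.273416+0.165000i  product +0.079383+0.050214i
  m=+3: Y*=+0.195876+0.017612i  Y=-0.043382+0.045979i  product -0.009307+0.008242i
  m=+4: Y*=+0.168087-0.224275i  Y=+0.188426-0.357682i  product -0.048547-0.102381i
  m=+5: Y*=+0.151749+0.386482i  Y=-0.068115+0.314375i  product -0.131837+0.021381i
Accumulated sum -0.293344-0.000000i; after 4π/(2l+1) scaling, -0.335116-0.000000i ⇒ P_5 = -0.335116

-0.335116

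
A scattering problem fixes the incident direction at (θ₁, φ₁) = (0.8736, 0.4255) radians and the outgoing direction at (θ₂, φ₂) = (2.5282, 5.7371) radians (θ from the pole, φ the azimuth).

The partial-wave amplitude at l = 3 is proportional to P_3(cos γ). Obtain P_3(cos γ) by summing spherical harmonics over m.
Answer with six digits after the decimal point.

Term-by-term m-sum for l=3 (normalisation 4π/7 = 1.795196):
  m=-3: Y*=0.05453 + 0.17992j  Y=-0.00536 + 0.07940j  product -0.01458 + 0.00336j
  m=-2: Y*=0.25425 + 0.29000j  Y=-0.12754 - 0.24580j  product 0.03886 - 0.09948j
  m=-1: Y*=0.23950 + 0.10854j  Y=0.37252 + 0.22639j  product 0.06465 + 0.09465j
  m=+0: Y*=-0.22492 + 0.00000j  Y=-0.10472 + 0.00000j  product 0.02355 + 0.00000j
  m=+1: Y*=-0.23950 + 0.10854j  Y=-0.37252 + 0.22639j  product 0.06465 - 0.09465j
  m=+2: Y*=0.25425 - 0.29000j  Y=-0.12754 + 0.24580j  product 0.03886 + 0.09948j
  m=+3: Y*=-0.05453 + 0.17992j  Y=0.00536 + 0.07940j  product -0.01458 - 0.00336j
Accumulated sum 0.20140 + 0.00000j; after 4π/(2l+1) scaling, 0.36155 + 0.00000j ⇒ P_3 = 0.361553

0.361553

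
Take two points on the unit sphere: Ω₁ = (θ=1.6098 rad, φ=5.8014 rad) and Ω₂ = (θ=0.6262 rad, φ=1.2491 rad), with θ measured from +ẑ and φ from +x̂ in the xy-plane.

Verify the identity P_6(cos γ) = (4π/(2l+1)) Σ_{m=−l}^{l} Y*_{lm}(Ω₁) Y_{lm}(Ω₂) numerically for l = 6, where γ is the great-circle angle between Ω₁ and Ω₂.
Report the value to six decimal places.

-0.214791

Expand P_6 via completeness: Σ_{m} conj(Y_{6,m}) at Ω₁ times Y_{6,m} at Ω₂ —
  m=-6: Y*=(-0.465829, -0.119383)  Y=(0.006885, -0.018325)  product (-0.005395, 0.007714)
  m=-5: Y*=(0.048325, 0.043480)  Y=(0.093687, 0.003532)  product (0.004374, 0.004244)
  m=-4: Y*=(0.122010, 0.327776)  Y=(0.073383, 0.251394)  product (-0.073448, 0.054726)
  m=-3: Y*=(0.009459, -0.075009)  Y=(-0.368749, 0.255376)  product (0.015668, 0.030075)
  m=-2: Y*=(0.180492, -0.259776)  Y=(-0.304873, -0.228603)  product (-0.114413, 0.037938)
  m=-1: Y*=(-0.070477, 0.036851)  Y=(-0.029193, 0.087596)  product (-0.001171, -0.007249)
  m=+0: Y*=(-0.307743, -0.000000)  Y=(-0.411271, 0.000000)  product (0.126566, 0.000000)
  m=+1: Y*=(0.070477, 0.036851)  Y=(0.029193, 0.087596)  product (-0.001171, 0.007249)
  m=+2: Y*=(0.180492, 0.259776)  Y=(-0.304873, 0.228603)  product (-0.114413, -0.037938)
  m=+3: Y*=(-0.009459, -0.075009)  Y=(0.368749, 0.255376)  product (0.015668, -0.030075)
  m=+4: Y*=(0.122010, -0.327776)  Y=(0.073383, -0.251394)  product (-0.073448, -0.054726)
  m=+5: Y*=(-0.048325, 0.043480)  Y=(-0.093687, 0.003532)  product (0.004374, -0.004244)
  m=+6: Y*=(-0.465829, 0.119383)  Y=(0.006885, 0.018325)  product (-0.005395, -0.007714)
Accumulated sum (-0.222203, 0.000000); after 4π/(2l+1) scaling, (-0.214791, 0.000000) ⇒ P_6 = -0.214791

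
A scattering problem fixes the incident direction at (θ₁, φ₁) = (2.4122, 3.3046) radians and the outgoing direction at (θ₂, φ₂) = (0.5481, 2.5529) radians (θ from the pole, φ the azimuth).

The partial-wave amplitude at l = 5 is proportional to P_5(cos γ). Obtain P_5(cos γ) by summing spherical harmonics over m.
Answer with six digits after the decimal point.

Expand P_5 via completeness: Σ_{m} conj(Y_{5,m}) at Ω₁ times Y_{5,m} at Ω₂ —
  m=-5: Y*=(-0.041840, -0.044397)  Y=(0.017479, -0.003509)  product (-0.000887, -0.000629)
  m=-4: Y*=(-0.171556, -0.130968)  Y=(-0.065207, 0.065393)  product (0.019751, -0.002679)
  m=-3: Y*=(-0.361816, -0.192534)  Y=(0.052769, -0.266775)  product (-0.070456, 0.086364)
  m=-2: Y*=(-0.354940, -0.119998)  Y=(0.178478, 0.430018)  product (-0.011748, -0.174048)
  m=-1: Y*=(0.061749, 0.010156)  Y=(-0.270066, -0.180313)  product (-0.014845, -0.013877)
  m=+0: Y*=(0.387536, -0.000000)  Y=(-0.255572, 0.000000)  product (-0.099043, 0.000000)
  m=+1: Y*=(-0.061749, 0.010156)  Y=(0.270066, -0.180313)  product (-0.014845, 0.013877)
  m=+2: Y*=(-0.354940, 0.119998)  Y=(0.178478, -0.430018)  product (-0.011748, 0.174048)
  m=+3: Y*=(0.361816, -0.192534)  Y=(-0.052769, -0.266775)  product (-0.070456, -0.086364)
  m=+4: Y*=(-0.171556, 0.130968)  Y=(-0.065207, -0.065393)  product (0.019751, 0.002679)
  m=+5: Y*=(0.041840, -0.044397)  Y=(-0.017479, -0.003509)  product (-0.000887, 0.000629)
Total Σ_m = (-0.255413, 0.000000). Multiply by 1.142397: (-0.291783, 0.000000). P_5(cos γ) = -0.291783

-0.291783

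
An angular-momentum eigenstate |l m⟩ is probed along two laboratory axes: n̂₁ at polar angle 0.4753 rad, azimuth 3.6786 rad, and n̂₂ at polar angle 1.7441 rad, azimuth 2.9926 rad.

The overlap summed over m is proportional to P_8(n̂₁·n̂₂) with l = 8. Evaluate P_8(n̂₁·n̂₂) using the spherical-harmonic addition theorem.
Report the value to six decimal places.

Summing Y*_{l m}(θ₁,φ₁)·Y_{l m}(θ₂,φ₂) over m ∈ [−8, 8]; prefactor 4π/(2·8+1) = 0.739198:
  term(m=-8) = +0.000317-0.000323i   from Y*(Ω₁)=-0.000401-0.000906i, Y(Ω₂)=+0.168953+0.424412i
  term(m=-7) = -0.000220+0.002454i   from Y*(Ω₁)=+0.006280+0.004460i, Y(Ω₂)=+0.161112+0.276336i
  term(m=-6) = +0.004015+0.005915i   from Y*(Ω₁)=-0.037411-0.003016i, Y(Ω₂)=-0.119300-0.148484i
  term(m=-5) = -0.040918-0.012140i   from Y*(Ω₁)=+0.115361-0.056661i, Y(Ω₂)=-0.244119-0.225134i
  term(m=-4) = -0.026101+0.010961i   from Y*(Ω₁)=-0.170580+0.261939i, Y(Ω₂)=+0.074951+0.050834i
  term(m=-3) = +0.077363-0.146023i   from Y*(Ω₁)=+0.020415-0.507230i, Y(Ω₂)=+0.293546+0.140706i
  term(m=-2) = -0.003763-0.018677i   from Y*(Ω₁)=+0.205152+0.378418i, Y(Ω₂)=-0.042311-0.012995i
  term(m=-1) = -0.023026-0.018850i   from Y*(Ω₁)=+0.079954+0.047602i, Y(Ω₂)=-0.316251-0.047471i
  term(m=+0) = -0.014220-0.000000i   from Y*(Ω₁)=-0.467046-0.000000i, Y(Ω₂)=+0.030447+0.000000i
  term(m=+1) = -0.023026+0.018850i   from Y*(Ω₁)=-0.079954+0.047602i, Y(Ω₂)=+0.316251-0.047471i
  term(m=+2) = -0.003763+0.018677i   from Y*(Ω₁)=+0.205152-0.378418i, Y(Ω₂)=-0.042311+0.012995i
  term(m=+3) = +0.077363+0.146023i   from Y*(Ω₁)=-0.020415-0.507230i, Y(Ω₂)=-0.293546+0.140706i
  term(m=+4) = -0.026101-0.010961i   from Y*(Ω₁)=-0.170580-0.261939i, Y(Ω₂)=+0.074951-0.050834i
  term(m=+5) = -0.040918+0.012140i   from Y*(Ω₁)=-0.115361-0.056661i, Y(Ω₂)=+0.244119-0.225134i
  term(m=+6) = +0.004015-0.005915i   from Y*(Ω₁)=-0.037411+0.003016i, Y(Ω₂)=-0.119300+0.148484i
  term(m=+7) = -0.000220-0.002454i   from Y*(Ω₁)=-0.006280+0.004460i, Y(Ω₂)=-0.161112+0.276336i
  term(m=+8) = +0.000317+0.000323i   from Y*(Ω₁)=-0.000401+0.000906i, Y(Ω₂)=+0.168953-0.424412i
Accumulated sum -0.038885-0.000000i; after 4π/(2l+1) scaling, -0.028743-0.000000i ⇒ P_8 = -0.028743

-0.028743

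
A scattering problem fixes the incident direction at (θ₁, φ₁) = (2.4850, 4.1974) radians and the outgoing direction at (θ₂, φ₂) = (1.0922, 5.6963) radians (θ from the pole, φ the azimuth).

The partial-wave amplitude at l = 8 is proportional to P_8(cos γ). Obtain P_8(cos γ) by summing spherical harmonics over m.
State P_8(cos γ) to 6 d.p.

Summing Y*_{l m}(θ₁,φ₁)·Y_{l m}(θ₂,φ₂) over m ∈ [−8, 8]; prefactor 4π/(2·8+1) = 0.739198:
  [-8]  conj(Y_{8,-8})(Ω₁) = -0.00555 + 0.00824j ; Y_{8,-8}(Ω₂) = -0.00344 - 0.19861j ; Δ = 0.00166 + 0.00107j
  [-7]  conj(Y_{8,-7})(Ω₁) = 0.02305 + 0.04613j ; Y_{8,-7}(Ω₂) = -0.23420 - 0.33926j ; Δ = 0.01025 - 0.01862j
  [-6]  conj(Y_{8,-6})(Ω₁) = 0.16357 + 0.00846j ; Y_{8,-6}(Ω₂) = -0.37302 - 0.14887j ; Δ = -0.05976 - 0.02751j
  [-5]  conj(Y_{8,-5})(Ω₁) = 0.18785 - 0.29525j ; Y_{8,-5}(Ω₂) = -0.03663 + 0.00770j ; Δ = -0.00461 + 0.01226j
  [-4]  conj(Y_{8,-4})(Ω₁) = -0.22672 - 0.42592j ; Y_{8,-4}(Ω₂) = 0.23414 - 0.23822j ; Δ = -0.15455 - 0.04571j
  [-3]  conj(Y_{8,-3})(Ω₁) = -0.32074 - 0.00829j ; Y_{8,-3}(Ω₂) = 0.04035 - 0.20998j ; Δ = -0.01468 + 0.06701j
  [-2]  conj(Y_{8,-2})(Ω₁) = 0.07855 - 0.13080j ; Y_{8,-2}(Ω₂) = 0.09147 + 0.21814j ; Δ = 0.03572 + 0.00517j
  [-1]  conj(Y_{8,-1})(Ω₁) = -0.20006 - 0.35351j ; Y_{8,-1}(Ω₂) = 0.22174 + 0.14747j ; Δ = 0.00777 - 0.10789j
  [+0]  conj(Y_{8,0})(Ω₁) = 0.02621 + 0.00000j ; Y_{8,0}(Ω₂) = -0.20067 + 0.00000j ; Δ = -0.00526 + 0.00000j
  [+1]  conj(Y_{8,1})(Ω₁) = 0.20006 - 0.35351j ; Y_{8,1}(Ω₂) = -0.22174 + 0.14747j ; Δ = 0.00777 + 0.10789j
  [+2]  conj(Y_{8,2})(Ω₁) = 0.07855 + 0.13080j ; Y_{8,2}(Ω₂) = 0.09147 - 0.21814j ; Δ = 0.03572 - 0.00517j
  [+3]  conj(Y_{8,3})(Ω₁) = 0.32074 - 0.00829j ; Y_{8,3}(Ω₂) = -0.04035 - 0.20998j ; Δ = -0.01468 - 0.06701j
  [+4]  conj(Y_{8,4})(Ω₁) = -0.22672 + 0.42592j ; Y_{8,4}(Ω₂) = 0.23414 + 0.23822j ; Δ = -0.15455 + 0.04571j
  [+5]  conj(Y_{8,5})(Ω₁) = -0.18785 - 0.29525j ; Y_{8,5}(Ω₂) = 0.03663 + 0.00770j ; Δ = -0.00461 - 0.01226j
  [+6]  conj(Y_{8,6})(Ω₁) = 0.16357 - 0.00846j ; Y_{8,6}(Ω₂) = -0.37302 + 0.14887j ; Δ = -0.05976 + 0.02751j
  [+7]  conj(Y_{8,7})(Ω₁) = -0.02305 + 0.04613j ; Y_{8,7}(Ω₂) = 0.23420 - 0.33926j ; Δ = 0.01025 + 0.01862j
  [+8]  conj(Y_{8,8})(Ω₁) = -0.00555 - 0.00824j ; Y_{8,8}(Ω₂) = -0.00344 + 0.19861j ; Δ = 0.00166 - 0.00107j
Accumulated sum -0.36165 + 0.00000j; after 4π/(2l+1) scaling, -0.26733 + 0.00000j ⇒ P_8 = -0.267332

-0.267332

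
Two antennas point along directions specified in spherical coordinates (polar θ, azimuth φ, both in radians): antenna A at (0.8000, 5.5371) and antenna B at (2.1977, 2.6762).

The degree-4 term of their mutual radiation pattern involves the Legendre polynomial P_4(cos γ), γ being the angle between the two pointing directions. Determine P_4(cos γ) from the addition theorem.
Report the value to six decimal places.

0.693272

Expand P_4 via completeness: Σ_{m} conj(Y_{4,m}) at Ω₁ times Y_{4,m} at Ω₂ —
  m=-4: -0.115742-0.018352i × -0.054573+0.182362i = +0.009663-0.020106i  (running Σ = +0.009663-0.020106i)
  m=-3: -0.199265-0.252833i × +0.067757+0.384076i = +0.083606-0.093664i  (running Σ = +0.093269-0.113769i)
  m=-2: +0.032421-0.411496i × +0.184618+0.247956i = +0.108018-0.067931i  (running Σ = +0.201287-0.181700i)
  m=-1: +0.069071-0.063843i × -0.118700-0.059609i = -0.012004+0.003461i  (running Σ = +0.189283-0.178239i)
  m=0: -0.350736-0.000000i × -0.336304+0.000000i = +0.117954+0.000000i  (running Σ = +0.307236-0.178239i)
  m=1: -0.069071-0.063843i × +0.118700-0.059609i = -0.012004-0.003461i  (running Σ = +0.295232-0.181700i)
  m=2: +0.032421+0.411496i × +0.184618-0.247956i = +0.108018+0.067931i  (running Σ = +0.403250-0.113769i)
  m=3: +0.199265-0.252833i × -0.067757+0.384076i = +0.083606+0.093664i  (running Σ = +0.486856-0.020106i)
  m=4: -0.115742+0.018352i × -0.054573-0.182362i = +0.009663+0.020106i  (running Σ = +0.496519+0.000000i)
Σ over m = +0.496519+0.000000i; ×(4π/9) → +0.693272+0.000000i. Real part: 0.693272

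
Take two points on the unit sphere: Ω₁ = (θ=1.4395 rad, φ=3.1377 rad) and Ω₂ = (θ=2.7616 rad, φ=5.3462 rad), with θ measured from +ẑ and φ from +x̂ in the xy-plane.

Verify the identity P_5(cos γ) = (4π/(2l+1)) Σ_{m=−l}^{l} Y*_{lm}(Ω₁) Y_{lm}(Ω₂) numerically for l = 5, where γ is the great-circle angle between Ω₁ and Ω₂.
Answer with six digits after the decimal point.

-0.329050

Addition theorem: P_5(cos γ) = (4π/11) Σ_m Y*_{lm}(Ω₁) Y_{lm}(Ω₂), m = −5…5:
  m=-5: Y*=-0.44441 + 0.00865j  Y=-0.00009 - 0.00326j  product 0.00007 + 0.00145j
  m=-4: Y*=0.18560 - 0.00289j  Y=0.02120 + 0.01470j  product 0.00398 + 0.00267j
  m=-3: Y*=0.28507 - 0.00333j  Y=-0.11290 + 0.03875j  product -0.03206 + 0.01142j
  m=-2: Y*=-0.20686 + 0.00161j  Y=0.10261 - 0.32802j  product -0.02070 + 0.06802j
  m=-1: Y*=-0.24329 + 0.00095j  Y=0.31978 + 0.43509j  product -0.07821 - 0.10555j
  m=+0: Y*=0.21158 + 0.00000j  Y=-0.16162 + 0.00000j  product -0.03420 + 0.00000j
  m=+1: Y*=0.24329 + 0.00095j  Y=-0.31978 + 0.43509j  product -0.07821 + 0.10555j
  m=+2: Y*=-0.20686 - 0.00161j  Y=0.10261 + 0.32802j  product -0.02070 - 0.06802j
  m=+3: Y*=-0.28507 - 0.00333j  Y=0.11290 + 0.03875j  product -0.03206 - 0.01142j
  m=+4: Y*=0.18560 + 0.00289j  Y=0.02120 - 0.01470j  product 0.00398 - 0.00267j
  m=+5: Y*=0.44441 + 0.00865j  Y=0.00009 - 0.00326j  product 0.00007 - 0.00145j
Σ over m = -0.28803 - 0.00000j; ×(4π/11) → -0.32905 - 0.00000j. Real part: -0.329050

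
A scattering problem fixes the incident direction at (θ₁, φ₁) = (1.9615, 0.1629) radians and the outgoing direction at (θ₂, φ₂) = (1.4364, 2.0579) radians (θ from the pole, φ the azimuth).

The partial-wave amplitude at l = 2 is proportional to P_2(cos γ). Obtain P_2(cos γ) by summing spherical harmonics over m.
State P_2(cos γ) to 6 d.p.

Expand P_2 via completeness: Σ_{m} conj(Y_{2,m}) at Ω₁ times Y_{2,m} at Ω₂ —
  m=-2: (0.312877, 0.105702) × (-0.213122, 0.313811) = (-0.099851, 0.075657)  (running Σ = (-0.099851, 0.075657))
  m=-1: (-0.268443, -0.044120) × (-0.048015, -0.090651) = (0.008890, 0.026453)  (running Σ = (-0.090961, 0.102110))
  m=0: (-0.178160, -0.000000) × (-0.298404, 0.000000) = (0.053164, 0.000000)  (running Σ = (-0.037798, 0.102110))
  m=1: (0.268443, -0.044120) × (0.048015, -0.090651) = (0.008890, -0.026453)  (running Σ = (-0.028908, 0.075657))
  m=2: (0.312877, -0.105702) × (-0.213122, -0.313811) = (-0.099851, -0.075657)  (running Σ = (-0.128759, 0.000000))
Total Σ_m = (-0.128759, 0.000000). Multiply by 2.513274: (-0.323607, 0.000000). P_2(cos γ) = -0.323607

-0.323607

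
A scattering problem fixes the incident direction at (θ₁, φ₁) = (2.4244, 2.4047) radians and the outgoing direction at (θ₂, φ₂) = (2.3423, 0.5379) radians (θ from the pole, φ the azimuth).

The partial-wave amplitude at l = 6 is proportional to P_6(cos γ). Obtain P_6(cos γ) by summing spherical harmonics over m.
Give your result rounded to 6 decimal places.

Summing Y*_{l m}(θ₁,φ₁)·Y_{l m}(θ₂,φ₂) over m ∈ [−6, 6]; prefactor 4π/(2·6+1) = 0.966644:
  m=-6: (-0.011176, 0.037311) × (-0.065319, 0.005619) = (0.000520, -0.002500)  (running Σ = (0.000520, -0.002500))
  m=-5: (-0.132464, 0.079921) × (0.198691, 0.096492) = (-0.034031, 0.003098)  (running Σ = (-0.033511, 0.000598))
  m=-4: (-0.342881, -0.067374) × (-0.224743, -0.342430) = (0.053989, 0.132555)  (running Σ = (0.020478, 0.133153))
  m=-3: (-0.270335, -0.363178) × (0.016843, 0.392340) = (0.137936, -0.112180)  (running Σ = (0.158414, 0.020972))
  m=-2: (0.019386, -0.199205) × (0.003815, -0.007066) = (-0.001334, -0.000897)  (running Σ = (0.157081, 0.020075))
  m=-1: (-0.210591, 0.191092) × (0.315698, -0.188339) = (-0.030493, 0.099990)  (running Σ = (0.126587, 0.120065))
  m=0: (-0.295949, -0.000000) × (-0.118174, 0.000000) = (0.034973, 0.000000)  (running Σ = (0.161561, 0.120065))
  m=1: (0.210591, 0.191092) × (-0.315698, -0.188339) = (-0.030493, -0.099990)  (running Σ = (0.131068, 0.020075))
  m=2: (0.019386, 0.199205) × (0.003815, 0.007066) = (-0.001334, 0.000897)  (running Σ = (0.129734, 0.020972))
  m=3: (0.270335, -0.363178) × (-0.016843, 0.392340) = (0.137936, 0.112180)  (running Σ = (0.267670, 0.133153))
  m=4: (-0.342881, 0.067374) × (-0.224743, 0.342430) = (0.053989, -0.132555)  (running Σ = (0.321659, 0.000598))
  m=5: (0.132464, 0.079921) × (-0.198691, 0.096492) = (-0.034031, -0.003098)  (running Σ = (0.287628, -0.002500))
  m=6: (-0.011176, -0.037311) × (-0.065319, -0.005619) = (0.000520, 0.002500)  (running Σ = (0.288148, -0.000000))
Total Σ_m = (0.288148, -0.000000). Multiply by 0.966644: (0.278537, -0.000000). P_6(cos γ) = 0.278537

0.278537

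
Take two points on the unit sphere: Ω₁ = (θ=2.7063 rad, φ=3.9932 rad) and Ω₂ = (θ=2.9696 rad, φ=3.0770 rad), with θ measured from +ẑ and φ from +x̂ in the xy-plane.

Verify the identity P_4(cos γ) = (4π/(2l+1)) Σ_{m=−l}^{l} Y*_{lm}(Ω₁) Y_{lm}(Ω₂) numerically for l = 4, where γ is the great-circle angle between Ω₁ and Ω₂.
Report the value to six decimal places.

Expand P_4 via completeness: Σ_{m} conj(Y_{4,m}) at Ω₁ times Y_{4,m} at Ω₂ —
  m=-4: Y*=(-0.013504, -0.003662)  Y=(0.000367, 0.000097)  product (-0.000005, -0.000003)
  m=-3: Y*=(-0.070863, 0.047116)  Y=(0.006066, 0.001190)  product (-0.000486, 0.000201)
  m=-2: Y*=(-0.037346, 0.280379)  Y=(0.056309, 0.007315)  product (-0.004154, 0.015515)
  m=-1: Y*=(0.328334, 0.374967)  Y=(0.302102, 0.019541)  product (0.091863, 0.119694)
  m=+0: Y*=(0.210953, -0.000000)  Y=(0.725519, 0.000000)  product (0.153051, 0.000000)
  m=+1: Y*=(-0.328334, 0.374967)  Y=(-0.302102, 0.019541)  product (0.091863, -0.119694)
  m=+2: Y*=(-0.037346, -0.280379)  Y=(0.056309, -0.007315)  product (-0.004154, -0.015515)
  m=+3: Y*=(0.070863, 0.047116)  Y=(-0.006066, 0.001190)  product (-0.000486, -0.000201)
  m=+4: Y*=(-0.013504, 0.003662)  Y=(0.000367, -0.000097)  product (-0.000005, 0.000003)
Σ over m = (0.327488, -0.000000); ×(4π/9) → (0.457260, -0.000000). Real part: 0.457260

0.457260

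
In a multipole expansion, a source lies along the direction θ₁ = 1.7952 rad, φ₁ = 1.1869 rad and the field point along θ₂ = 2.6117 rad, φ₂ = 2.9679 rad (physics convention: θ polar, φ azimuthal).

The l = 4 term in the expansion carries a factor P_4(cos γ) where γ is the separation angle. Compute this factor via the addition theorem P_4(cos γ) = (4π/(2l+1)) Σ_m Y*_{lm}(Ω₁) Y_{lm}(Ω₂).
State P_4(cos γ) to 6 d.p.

Addition theorem: P_4(cos γ) = (4π/9) Σ_m Y*_{lm}(Ω₁) Y_{lm}(Ω₂), m = −4…4:
  [-4]  conj(Y_{4,-4})(Ω₁) = +0.014074-0.399544i ; Y_{4,-4}(Ω₂) = +0.022187+0.018490i ; Δ = +0.007700-0.008604i
  [-3]  conj(Y_{4,-3})(Ω₁) = +0.235761+0.105032i ; Y_{4,-3}(Ω₂) = +0.120949+0.069424i ; Δ = +0.021223+0.029071i
  [-2]  conj(Y_{4,-2})(Ω₁) = +0.149463-0.144291i ; Y_{4,-2}(Ω₂) = +0.338435+0.122537i ; Δ = +0.068264-0.030518i
  [-1]  conj(Y_{4,-1})(Ω₁) = +0.101996+0.252505i ; Y_{4,-1}(Ω₂) = +0.449465+0.078863i ; Δ = +0.025930+0.121536i
  [+0]  conj(Y_{4,0})(Ω₁) = +0.169288-0.000000i ; Y_{4,0}(Ω₂) = +0.006925+0.000000i ; Δ = +0.001172+0.000000i
  [+1]  conj(Y_{4,1})(Ω₁) = -0.101996+0.252505i ; Y_{4,1}(Ω₂) = -0.449465+0.078863i ; Δ = +0.025930-0.121536i
  [+2]  conj(Y_{4,2})(Ω₁) = +0.149463+0.144291i ; Y_{4,2}(Ω₂) = +0.338435-0.122537i ; Δ = +0.068264+0.030518i
  [+3]  conj(Y_{4,3})(Ω₁) = -0.235761+0.105032i ; Y_{4,3}(Ω₂) = -0.120949+0.069424i ; Δ = +0.021223-0.029071i
  [+4]  conj(Y_{4,4})(Ω₁) = +0.014074+0.399544i ; Y_{4,4}(Ω₂) = +0.022187-0.018490i ; Δ = +0.007700+0.008604i
Total Σ_m = +0.247409-0.000000i. Multiply by 1.396263: +0.345448-0.000000i. P_4(cos γ) = 0.345448

0.345448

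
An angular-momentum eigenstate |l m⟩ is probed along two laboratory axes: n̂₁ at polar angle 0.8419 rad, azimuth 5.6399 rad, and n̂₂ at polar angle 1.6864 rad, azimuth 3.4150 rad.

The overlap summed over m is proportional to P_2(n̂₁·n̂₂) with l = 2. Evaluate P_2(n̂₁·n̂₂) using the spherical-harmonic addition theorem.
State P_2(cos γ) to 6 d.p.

Summing Y*_{l m}(θ₁,φ₁)·Y_{l m}(θ₂,φ₂) over m ∈ [−2, 2]; prefactor 4π/(2·2+1) = 2.513274:
  term(m=-2) = -0.02126 - 0.07910j   from Y*(Ω₁)=0.06027 - 0.20629j, Y(Ω₂)=0.32556 - 0.19818j
  term(m=-1) = 0.02067 - 0.02696j   from Y*(Ω₁)=0.30710 - 0.23022j, Y(Ω₂)=0.08523 - 0.02390j
  term(m=+0) = -0.03160 + 0.00000j   from Y*(Ω₁)=0.10435 + 0.00000j, Y(Ω₂)=-0.30280 + 0.00000j
  term(m=+1) = 0.02067 + 0.02696j   from Y*(Ω₁)=-0.30710 - 0.23022j, Y(Ω₂)=-0.08523 - 0.02390j
  term(m=+2) = -0.02126 + 0.07910j   from Y*(Ω₁)=0.06027 + 0.20629j, Y(Ω₂)=0.32556 + 0.19818j
Accumulated sum -0.03278 + 0.00000j; after 4π/(2l+1) scaling, -0.08239 + 0.00000j ⇒ P_2 = -0.082387

-0.082387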